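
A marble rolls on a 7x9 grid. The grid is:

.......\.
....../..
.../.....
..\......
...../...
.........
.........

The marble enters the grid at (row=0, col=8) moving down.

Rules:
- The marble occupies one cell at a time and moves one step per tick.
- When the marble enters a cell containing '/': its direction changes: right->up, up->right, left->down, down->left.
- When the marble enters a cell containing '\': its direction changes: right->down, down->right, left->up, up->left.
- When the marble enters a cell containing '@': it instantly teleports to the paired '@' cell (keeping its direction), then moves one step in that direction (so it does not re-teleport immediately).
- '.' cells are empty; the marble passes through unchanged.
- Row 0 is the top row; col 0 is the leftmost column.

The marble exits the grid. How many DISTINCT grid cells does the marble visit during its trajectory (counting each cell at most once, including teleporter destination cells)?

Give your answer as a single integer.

Answer: 7

Derivation:
Step 1: enter (0,8), '.' pass, move down to (1,8)
Step 2: enter (1,8), '.' pass, move down to (2,8)
Step 3: enter (2,8), '.' pass, move down to (3,8)
Step 4: enter (3,8), '.' pass, move down to (4,8)
Step 5: enter (4,8), '.' pass, move down to (5,8)
Step 6: enter (5,8), '.' pass, move down to (6,8)
Step 7: enter (6,8), '.' pass, move down to (7,8)
Step 8: at (7,8) — EXIT via bottom edge, pos 8
Distinct cells visited: 7 (path length 7)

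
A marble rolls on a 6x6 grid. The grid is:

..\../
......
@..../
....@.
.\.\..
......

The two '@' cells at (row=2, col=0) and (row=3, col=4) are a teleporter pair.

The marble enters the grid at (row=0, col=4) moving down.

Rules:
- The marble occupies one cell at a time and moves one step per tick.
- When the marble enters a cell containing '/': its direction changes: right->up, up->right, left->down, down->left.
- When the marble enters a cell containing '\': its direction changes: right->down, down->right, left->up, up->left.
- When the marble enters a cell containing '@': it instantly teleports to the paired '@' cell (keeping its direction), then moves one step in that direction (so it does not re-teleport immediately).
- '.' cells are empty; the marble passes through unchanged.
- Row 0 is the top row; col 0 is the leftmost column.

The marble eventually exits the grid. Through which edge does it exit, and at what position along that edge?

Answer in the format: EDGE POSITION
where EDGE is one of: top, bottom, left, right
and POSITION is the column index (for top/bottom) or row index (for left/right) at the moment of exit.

Step 1: enter (0,4), '.' pass, move down to (1,4)
Step 2: enter (1,4), '.' pass, move down to (2,4)
Step 3: enter (2,4), '.' pass, move down to (3,4)
Step 4: enter (3,4), '@' teleport (3,4)->(2,0), also enter (2,0), move down to (3,0)
Step 5: enter (3,0), '.' pass, move down to (4,0)
Step 6: enter (4,0), '.' pass, move down to (5,0)
Step 7: enter (5,0), '.' pass, move down to (6,0)
Step 8: at (6,0) — EXIT via bottom edge, pos 0

Answer: bottom 0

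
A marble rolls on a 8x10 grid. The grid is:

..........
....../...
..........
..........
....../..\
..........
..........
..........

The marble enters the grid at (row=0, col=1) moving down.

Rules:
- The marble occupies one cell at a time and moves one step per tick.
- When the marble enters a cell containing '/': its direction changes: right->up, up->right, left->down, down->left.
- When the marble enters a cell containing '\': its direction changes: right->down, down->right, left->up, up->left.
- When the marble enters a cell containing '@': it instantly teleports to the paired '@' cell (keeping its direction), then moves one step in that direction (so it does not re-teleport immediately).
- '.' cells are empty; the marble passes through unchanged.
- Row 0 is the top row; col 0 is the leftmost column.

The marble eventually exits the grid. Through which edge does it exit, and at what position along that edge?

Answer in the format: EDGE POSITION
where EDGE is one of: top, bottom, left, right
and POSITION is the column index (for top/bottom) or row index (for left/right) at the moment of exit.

Step 1: enter (0,1), '.' pass, move down to (1,1)
Step 2: enter (1,1), '.' pass, move down to (2,1)
Step 3: enter (2,1), '.' pass, move down to (3,1)
Step 4: enter (3,1), '.' pass, move down to (4,1)
Step 5: enter (4,1), '.' pass, move down to (5,1)
Step 6: enter (5,1), '.' pass, move down to (6,1)
Step 7: enter (6,1), '.' pass, move down to (7,1)
Step 8: enter (7,1), '.' pass, move down to (8,1)
Step 9: at (8,1) — EXIT via bottom edge, pos 1

Answer: bottom 1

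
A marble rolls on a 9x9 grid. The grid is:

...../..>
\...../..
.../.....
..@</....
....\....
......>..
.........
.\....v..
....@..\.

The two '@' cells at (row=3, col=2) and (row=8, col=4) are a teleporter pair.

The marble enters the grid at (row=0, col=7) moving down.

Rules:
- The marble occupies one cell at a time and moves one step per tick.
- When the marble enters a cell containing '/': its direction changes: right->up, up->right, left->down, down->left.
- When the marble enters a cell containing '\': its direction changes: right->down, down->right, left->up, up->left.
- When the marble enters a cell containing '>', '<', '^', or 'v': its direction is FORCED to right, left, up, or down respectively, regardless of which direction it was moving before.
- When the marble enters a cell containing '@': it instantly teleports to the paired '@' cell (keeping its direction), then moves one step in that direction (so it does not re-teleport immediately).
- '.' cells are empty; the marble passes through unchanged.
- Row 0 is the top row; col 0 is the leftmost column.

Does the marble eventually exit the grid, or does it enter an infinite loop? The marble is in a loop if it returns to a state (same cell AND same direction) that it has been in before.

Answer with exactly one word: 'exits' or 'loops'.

Step 1: enter (0,7), '.' pass, move down to (1,7)
Step 2: enter (1,7), '.' pass, move down to (2,7)
Step 3: enter (2,7), '.' pass, move down to (3,7)
Step 4: enter (3,7), '.' pass, move down to (4,7)
Step 5: enter (4,7), '.' pass, move down to (5,7)
Step 6: enter (5,7), '.' pass, move down to (6,7)
Step 7: enter (6,7), '.' pass, move down to (7,7)
Step 8: enter (7,7), '.' pass, move down to (8,7)
Step 9: enter (8,7), '\' deflects down->right, move right to (8,8)
Step 10: enter (8,8), '.' pass, move right to (8,9)
Step 11: at (8,9) — EXIT via right edge, pos 8

Answer: exits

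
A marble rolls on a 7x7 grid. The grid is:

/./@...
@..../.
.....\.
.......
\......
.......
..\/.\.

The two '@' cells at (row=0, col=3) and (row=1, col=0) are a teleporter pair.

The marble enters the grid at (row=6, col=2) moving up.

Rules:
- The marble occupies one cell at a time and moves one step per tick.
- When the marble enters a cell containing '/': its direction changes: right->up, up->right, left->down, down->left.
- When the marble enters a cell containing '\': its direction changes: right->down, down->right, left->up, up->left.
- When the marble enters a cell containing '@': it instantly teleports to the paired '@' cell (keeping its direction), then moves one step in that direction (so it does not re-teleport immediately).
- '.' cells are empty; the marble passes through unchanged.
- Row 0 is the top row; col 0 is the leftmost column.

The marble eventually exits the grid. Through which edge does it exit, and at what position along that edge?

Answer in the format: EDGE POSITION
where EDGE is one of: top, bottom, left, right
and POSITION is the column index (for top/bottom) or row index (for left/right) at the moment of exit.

Answer: left 6

Derivation:
Step 1: enter (6,2), '\' deflects up->left, move left to (6,1)
Step 2: enter (6,1), '.' pass, move left to (6,0)
Step 3: enter (6,0), '.' pass, move left to (6,-1)
Step 4: at (6,-1) — EXIT via left edge, pos 6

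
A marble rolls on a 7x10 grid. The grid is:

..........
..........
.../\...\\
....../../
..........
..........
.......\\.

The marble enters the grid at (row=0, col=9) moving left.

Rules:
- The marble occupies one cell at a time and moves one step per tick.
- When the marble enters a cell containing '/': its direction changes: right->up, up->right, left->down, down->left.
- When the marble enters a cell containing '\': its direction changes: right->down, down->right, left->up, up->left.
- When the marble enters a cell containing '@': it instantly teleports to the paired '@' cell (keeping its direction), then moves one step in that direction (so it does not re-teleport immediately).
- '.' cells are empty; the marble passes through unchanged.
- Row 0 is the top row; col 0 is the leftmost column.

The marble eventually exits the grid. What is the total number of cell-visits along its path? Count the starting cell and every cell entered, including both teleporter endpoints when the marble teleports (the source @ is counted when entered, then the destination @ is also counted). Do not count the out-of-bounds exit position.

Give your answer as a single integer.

Step 1: enter (0,9), '.' pass, move left to (0,8)
Step 2: enter (0,8), '.' pass, move left to (0,7)
Step 3: enter (0,7), '.' pass, move left to (0,6)
Step 4: enter (0,6), '.' pass, move left to (0,5)
Step 5: enter (0,5), '.' pass, move left to (0,4)
Step 6: enter (0,4), '.' pass, move left to (0,3)
Step 7: enter (0,3), '.' pass, move left to (0,2)
Step 8: enter (0,2), '.' pass, move left to (0,1)
Step 9: enter (0,1), '.' pass, move left to (0,0)
Step 10: enter (0,0), '.' pass, move left to (0,-1)
Step 11: at (0,-1) — EXIT via left edge, pos 0
Path length (cell visits): 10

Answer: 10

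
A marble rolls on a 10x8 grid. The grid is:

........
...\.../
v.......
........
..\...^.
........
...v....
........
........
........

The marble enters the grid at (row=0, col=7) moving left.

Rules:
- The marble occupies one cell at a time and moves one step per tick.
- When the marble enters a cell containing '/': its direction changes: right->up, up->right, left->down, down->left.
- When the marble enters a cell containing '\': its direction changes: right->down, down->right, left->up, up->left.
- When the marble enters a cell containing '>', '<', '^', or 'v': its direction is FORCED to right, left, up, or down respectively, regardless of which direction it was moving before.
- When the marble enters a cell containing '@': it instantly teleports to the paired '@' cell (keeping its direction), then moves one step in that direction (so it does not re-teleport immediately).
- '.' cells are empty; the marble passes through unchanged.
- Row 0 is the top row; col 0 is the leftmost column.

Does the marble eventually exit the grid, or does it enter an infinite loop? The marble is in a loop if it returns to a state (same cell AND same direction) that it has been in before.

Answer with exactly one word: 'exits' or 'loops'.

Answer: exits

Derivation:
Step 1: enter (0,7), '.' pass, move left to (0,6)
Step 2: enter (0,6), '.' pass, move left to (0,5)
Step 3: enter (0,5), '.' pass, move left to (0,4)
Step 4: enter (0,4), '.' pass, move left to (0,3)
Step 5: enter (0,3), '.' pass, move left to (0,2)
Step 6: enter (0,2), '.' pass, move left to (0,1)
Step 7: enter (0,1), '.' pass, move left to (0,0)
Step 8: enter (0,0), '.' pass, move left to (0,-1)
Step 9: at (0,-1) — EXIT via left edge, pos 0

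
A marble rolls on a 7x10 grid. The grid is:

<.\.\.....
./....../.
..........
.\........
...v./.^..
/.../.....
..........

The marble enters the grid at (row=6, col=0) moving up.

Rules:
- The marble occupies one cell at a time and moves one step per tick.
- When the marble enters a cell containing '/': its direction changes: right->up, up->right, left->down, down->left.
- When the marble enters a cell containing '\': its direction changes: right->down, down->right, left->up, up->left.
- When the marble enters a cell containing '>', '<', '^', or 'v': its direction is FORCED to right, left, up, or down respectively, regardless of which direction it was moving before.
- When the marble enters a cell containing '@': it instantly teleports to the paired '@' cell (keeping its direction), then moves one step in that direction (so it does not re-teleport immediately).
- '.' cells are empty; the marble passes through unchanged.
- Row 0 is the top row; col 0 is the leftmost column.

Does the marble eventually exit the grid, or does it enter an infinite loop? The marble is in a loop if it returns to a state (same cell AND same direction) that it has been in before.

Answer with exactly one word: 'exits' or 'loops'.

Step 1: enter (6,0), '.' pass, move up to (5,0)
Step 2: enter (5,0), '/' deflects up->right, move right to (5,1)
Step 3: enter (5,1), '.' pass, move right to (5,2)
Step 4: enter (5,2), '.' pass, move right to (5,3)
Step 5: enter (5,3), '.' pass, move right to (5,4)
Step 6: enter (5,4), '/' deflects right->up, move up to (4,4)
Step 7: enter (4,4), '.' pass, move up to (3,4)
Step 8: enter (3,4), '.' pass, move up to (2,4)
Step 9: enter (2,4), '.' pass, move up to (1,4)
Step 10: enter (1,4), '.' pass, move up to (0,4)
Step 11: enter (0,4), '\' deflects up->left, move left to (0,3)
Step 12: enter (0,3), '.' pass, move left to (0,2)
Step 13: enter (0,2), '\' deflects left->up, move up to (-1,2)
Step 14: at (-1,2) — EXIT via top edge, pos 2

Answer: exits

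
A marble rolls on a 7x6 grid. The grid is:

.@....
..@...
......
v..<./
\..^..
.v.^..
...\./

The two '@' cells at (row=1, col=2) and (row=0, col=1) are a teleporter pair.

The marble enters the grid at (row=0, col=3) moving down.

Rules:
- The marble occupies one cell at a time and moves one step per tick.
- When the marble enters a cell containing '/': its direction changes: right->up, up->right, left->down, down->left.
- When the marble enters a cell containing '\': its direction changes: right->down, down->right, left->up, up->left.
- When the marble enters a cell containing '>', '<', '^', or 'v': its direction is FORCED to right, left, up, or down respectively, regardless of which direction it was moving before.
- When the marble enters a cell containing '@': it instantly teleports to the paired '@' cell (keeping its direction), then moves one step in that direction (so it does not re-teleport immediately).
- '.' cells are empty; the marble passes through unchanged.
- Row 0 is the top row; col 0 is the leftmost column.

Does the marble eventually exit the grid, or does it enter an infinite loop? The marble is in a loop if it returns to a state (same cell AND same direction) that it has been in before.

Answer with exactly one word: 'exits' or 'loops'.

Answer: loops

Derivation:
Step 1: enter (0,3), '.' pass, move down to (1,3)
Step 2: enter (1,3), '.' pass, move down to (2,3)
Step 3: enter (2,3), '.' pass, move down to (3,3)
Step 4: enter (3,3), '<' forces down->left, move left to (3,2)
Step 5: enter (3,2), '.' pass, move left to (3,1)
Step 6: enter (3,1), '.' pass, move left to (3,0)
Step 7: enter (3,0), 'v' forces left->down, move down to (4,0)
Step 8: enter (4,0), '\' deflects down->right, move right to (4,1)
Step 9: enter (4,1), '.' pass, move right to (4,2)
Step 10: enter (4,2), '.' pass, move right to (4,3)
Step 11: enter (4,3), '^' forces right->up, move up to (3,3)
Step 12: enter (3,3), '<' forces up->left, move left to (3,2)
Step 13: at (3,2) dir=left — LOOP DETECTED (seen before)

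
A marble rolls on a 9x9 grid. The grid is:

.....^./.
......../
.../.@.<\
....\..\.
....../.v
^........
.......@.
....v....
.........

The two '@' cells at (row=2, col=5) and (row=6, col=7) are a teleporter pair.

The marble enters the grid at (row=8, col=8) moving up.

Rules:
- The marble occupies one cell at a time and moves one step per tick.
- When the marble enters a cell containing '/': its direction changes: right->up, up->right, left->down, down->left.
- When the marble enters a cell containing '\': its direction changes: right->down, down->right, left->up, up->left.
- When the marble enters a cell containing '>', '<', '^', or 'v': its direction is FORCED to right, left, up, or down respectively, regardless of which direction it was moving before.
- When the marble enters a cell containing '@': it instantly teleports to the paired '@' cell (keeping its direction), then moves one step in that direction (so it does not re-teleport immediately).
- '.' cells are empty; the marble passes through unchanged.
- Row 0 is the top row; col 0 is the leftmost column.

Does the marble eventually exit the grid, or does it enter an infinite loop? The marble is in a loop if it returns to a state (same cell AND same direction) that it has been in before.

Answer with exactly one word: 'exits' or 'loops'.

Answer: exits

Derivation:
Step 1: enter (8,8), '.' pass, move up to (7,8)
Step 2: enter (7,8), '.' pass, move up to (6,8)
Step 3: enter (6,8), '.' pass, move up to (5,8)
Step 4: enter (5,8), '.' pass, move up to (4,8)
Step 5: enter (4,8), 'v' forces up->down, move down to (5,8)
Step 6: enter (5,8), '.' pass, move down to (6,8)
Step 7: enter (6,8), '.' pass, move down to (7,8)
Step 8: enter (7,8), '.' pass, move down to (8,8)
Step 9: enter (8,8), '.' pass, move down to (9,8)
Step 10: at (9,8) — EXIT via bottom edge, pos 8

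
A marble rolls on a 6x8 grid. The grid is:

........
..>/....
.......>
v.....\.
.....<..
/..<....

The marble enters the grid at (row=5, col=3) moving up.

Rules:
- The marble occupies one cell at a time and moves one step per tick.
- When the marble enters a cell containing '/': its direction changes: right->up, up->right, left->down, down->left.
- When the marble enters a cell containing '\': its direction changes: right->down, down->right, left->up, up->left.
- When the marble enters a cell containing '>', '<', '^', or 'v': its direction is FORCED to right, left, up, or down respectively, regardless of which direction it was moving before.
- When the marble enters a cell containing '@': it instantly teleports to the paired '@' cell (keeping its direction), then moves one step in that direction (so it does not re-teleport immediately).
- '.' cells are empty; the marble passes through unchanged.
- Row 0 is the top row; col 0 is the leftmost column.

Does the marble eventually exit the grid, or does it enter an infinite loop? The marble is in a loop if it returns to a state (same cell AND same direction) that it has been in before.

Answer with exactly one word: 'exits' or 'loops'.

Answer: exits

Derivation:
Step 1: enter (5,3), '<' forces up->left, move left to (5,2)
Step 2: enter (5,2), '.' pass, move left to (5,1)
Step 3: enter (5,1), '.' pass, move left to (5,0)
Step 4: enter (5,0), '/' deflects left->down, move down to (6,0)
Step 5: at (6,0) — EXIT via bottom edge, pos 0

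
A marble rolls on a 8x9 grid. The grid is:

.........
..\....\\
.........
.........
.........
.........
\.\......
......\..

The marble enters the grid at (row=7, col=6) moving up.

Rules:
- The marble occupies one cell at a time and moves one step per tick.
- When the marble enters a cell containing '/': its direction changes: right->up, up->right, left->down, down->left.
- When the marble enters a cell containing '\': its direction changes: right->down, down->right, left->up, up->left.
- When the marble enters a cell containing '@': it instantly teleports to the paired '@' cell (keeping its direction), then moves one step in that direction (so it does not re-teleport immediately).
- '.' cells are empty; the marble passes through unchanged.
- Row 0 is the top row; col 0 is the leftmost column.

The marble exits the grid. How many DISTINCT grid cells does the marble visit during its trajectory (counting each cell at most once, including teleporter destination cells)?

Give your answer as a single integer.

Answer: 7

Derivation:
Step 1: enter (7,6), '\' deflects up->left, move left to (7,5)
Step 2: enter (7,5), '.' pass, move left to (7,4)
Step 3: enter (7,4), '.' pass, move left to (7,3)
Step 4: enter (7,3), '.' pass, move left to (7,2)
Step 5: enter (7,2), '.' pass, move left to (7,1)
Step 6: enter (7,1), '.' pass, move left to (7,0)
Step 7: enter (7,0), '.' pass, move left to (7,-1)
Step 8: at (7,-1) — EXIT via left edge, pos 7
Distinct cells visited: 7 (path length 7)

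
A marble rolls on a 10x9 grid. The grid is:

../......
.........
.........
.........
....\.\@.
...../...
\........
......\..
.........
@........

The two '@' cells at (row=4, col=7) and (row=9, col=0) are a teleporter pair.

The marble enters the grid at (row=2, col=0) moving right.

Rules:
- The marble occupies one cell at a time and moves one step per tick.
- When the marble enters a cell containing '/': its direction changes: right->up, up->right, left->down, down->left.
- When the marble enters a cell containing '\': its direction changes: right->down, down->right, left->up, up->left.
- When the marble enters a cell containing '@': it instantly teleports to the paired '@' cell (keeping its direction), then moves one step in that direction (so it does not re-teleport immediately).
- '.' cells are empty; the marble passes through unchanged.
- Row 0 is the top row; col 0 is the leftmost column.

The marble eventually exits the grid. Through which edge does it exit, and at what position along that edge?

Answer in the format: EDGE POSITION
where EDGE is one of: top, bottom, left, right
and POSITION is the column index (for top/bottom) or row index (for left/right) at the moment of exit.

Step 1: enter (2,0), '.' pass, move right to (2,1)
Step 2: enter (2,1), '.' pass, move right to (2,2)
Step 3: enter (2,2), '.' pass, move right to (2,3)
Step 4: enter (2,3), '.' pass, move right to (2,4)
Step 5: enter (2,4), '.' pass, move right to (2,5)
Step 6: enter (2,5), '.' pass, move right to (2,6)
Step 7: enter (2,6), '.' pass, move right to (2,7)
Step 8: enter (2,7), '.' pass, move right to (2,8)
Step 9: enter (2,8), '.' pass, move right to (2,9)
Step 10: at (2,9) — EXIT via right edge, pos 2

Answer: right 2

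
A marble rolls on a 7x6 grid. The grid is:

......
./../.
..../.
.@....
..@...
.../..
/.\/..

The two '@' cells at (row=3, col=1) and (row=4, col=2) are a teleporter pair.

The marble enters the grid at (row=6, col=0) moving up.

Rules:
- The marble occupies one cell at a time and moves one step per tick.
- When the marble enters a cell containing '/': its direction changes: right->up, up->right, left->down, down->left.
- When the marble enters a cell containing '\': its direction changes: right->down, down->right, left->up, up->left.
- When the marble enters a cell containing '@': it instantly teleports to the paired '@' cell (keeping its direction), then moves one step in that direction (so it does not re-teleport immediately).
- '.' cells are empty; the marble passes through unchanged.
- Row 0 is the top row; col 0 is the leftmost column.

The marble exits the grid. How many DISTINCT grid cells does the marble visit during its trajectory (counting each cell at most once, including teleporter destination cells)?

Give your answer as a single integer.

Step 1: enter (6,0), '/' deflects up->right, move right to (6,1)
Step 2: enter (6,1), '.' pass, move right to (6,2)
Step 3: enter (6,2), '\' deflects right->down, move down to (7,2)
Step 4: at (7,2) — EXIT via bottom edge, pos 2
Distinct cells visited: 3 (path length 3)

Answer: 3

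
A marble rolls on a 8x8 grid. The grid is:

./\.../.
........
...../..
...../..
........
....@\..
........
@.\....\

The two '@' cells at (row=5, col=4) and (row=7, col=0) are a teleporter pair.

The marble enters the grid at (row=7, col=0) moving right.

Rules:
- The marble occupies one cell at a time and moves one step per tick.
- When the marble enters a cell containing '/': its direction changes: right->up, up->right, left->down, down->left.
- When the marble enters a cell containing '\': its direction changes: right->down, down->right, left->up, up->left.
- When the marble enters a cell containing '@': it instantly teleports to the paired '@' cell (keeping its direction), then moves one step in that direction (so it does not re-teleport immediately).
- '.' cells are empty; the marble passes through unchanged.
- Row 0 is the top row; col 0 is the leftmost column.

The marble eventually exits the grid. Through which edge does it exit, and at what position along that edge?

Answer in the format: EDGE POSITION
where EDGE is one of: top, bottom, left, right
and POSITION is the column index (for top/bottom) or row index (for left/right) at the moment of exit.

Step 1: enter (7,0), '@' teleport (7,0)->(5,4), also enter (5,4), move right to (5,5)
Step 2: enter (5,5), '\' deflects right->down, move down to (6,5)
Step 3: enter (6,5), '.' pass, move down to (7,5)
Step 4: enter (7,5), '.' pass, move down to (8,5)
Step 5: at (8,5) — EXIT via bottom edge, pos 5

Answer: bottom 5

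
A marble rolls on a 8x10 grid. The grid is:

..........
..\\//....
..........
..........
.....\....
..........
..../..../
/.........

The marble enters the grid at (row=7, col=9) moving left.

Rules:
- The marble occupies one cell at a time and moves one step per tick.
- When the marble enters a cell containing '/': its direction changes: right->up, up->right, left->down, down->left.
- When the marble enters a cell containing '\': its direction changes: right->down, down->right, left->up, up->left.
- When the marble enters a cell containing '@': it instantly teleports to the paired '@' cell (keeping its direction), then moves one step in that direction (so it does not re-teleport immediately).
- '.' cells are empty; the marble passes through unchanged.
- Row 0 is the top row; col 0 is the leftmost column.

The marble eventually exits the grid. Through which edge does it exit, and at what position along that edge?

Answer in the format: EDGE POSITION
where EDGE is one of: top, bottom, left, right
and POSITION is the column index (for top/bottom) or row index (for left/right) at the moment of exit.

Step 1: enter (7,9), '.' pass, move left to (7,8)
Step 2: enter (7,8), '.' pass, move left to (7,7)
Step 3: enter (7,7), '.' pass, move left to (7,6)
Step 4: enter (7,6), '.' pass, move left to (7,5)
Step 5: enter (7,5), '.' pass, move left to (7,4)
Step 6: enter (7,4), '.' pass, move left to (7,3)
Step 7: enter (7,3), '.' pass, move left to (7,2)
Step 8: enter (7,2), '.' pass, move left to (7,1)
Step 9: enter (7,1), '.' pass, move left to (7,0)
Step 10: enter (7,0), '/' deflects left->down, move down to (8,0)
Step 11: at (8,0) — EXIT via bottom edge, pos 0

Answer: bottom 0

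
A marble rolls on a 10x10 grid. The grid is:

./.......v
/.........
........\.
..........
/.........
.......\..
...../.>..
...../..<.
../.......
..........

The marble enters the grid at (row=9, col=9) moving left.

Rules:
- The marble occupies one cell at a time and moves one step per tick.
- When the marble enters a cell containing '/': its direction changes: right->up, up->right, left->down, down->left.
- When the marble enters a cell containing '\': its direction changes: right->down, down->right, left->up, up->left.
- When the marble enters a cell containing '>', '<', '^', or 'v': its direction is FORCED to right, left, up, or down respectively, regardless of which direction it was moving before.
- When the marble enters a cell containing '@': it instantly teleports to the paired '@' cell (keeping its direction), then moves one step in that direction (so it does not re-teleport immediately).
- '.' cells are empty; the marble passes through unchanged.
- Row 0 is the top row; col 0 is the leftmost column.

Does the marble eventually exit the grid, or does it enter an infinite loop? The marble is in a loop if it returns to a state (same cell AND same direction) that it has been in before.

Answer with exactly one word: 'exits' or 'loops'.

Step 1: enter (9,9), '.' pass, move left to (9,8)
Step 2: enter (9,8), '.' pass, move left to (9,7)
Step 3: enter (9,7), '.' pass, move left to (9,6)
Step 4: enter (9,6), '.' pass, move left to (9,5)
Step 5: enter (9,5), '.' pass, move left to (9,4)
Step 6: enter (9,4), '.' pass, move left to (9,3)
Step 7: enter (9,3), '.' pass, move left to (9,2)
Step 8: enter (9,2), '.' pass, move left to (9,1)
Step 9: enter (9,1), '.' pass, move left to (9,0)
Step 10: enter (9,0), '.' pass, move left to (9,-1)
Step 11: at (9,-1) — EXIT via left edge, pos 9

Answer: exits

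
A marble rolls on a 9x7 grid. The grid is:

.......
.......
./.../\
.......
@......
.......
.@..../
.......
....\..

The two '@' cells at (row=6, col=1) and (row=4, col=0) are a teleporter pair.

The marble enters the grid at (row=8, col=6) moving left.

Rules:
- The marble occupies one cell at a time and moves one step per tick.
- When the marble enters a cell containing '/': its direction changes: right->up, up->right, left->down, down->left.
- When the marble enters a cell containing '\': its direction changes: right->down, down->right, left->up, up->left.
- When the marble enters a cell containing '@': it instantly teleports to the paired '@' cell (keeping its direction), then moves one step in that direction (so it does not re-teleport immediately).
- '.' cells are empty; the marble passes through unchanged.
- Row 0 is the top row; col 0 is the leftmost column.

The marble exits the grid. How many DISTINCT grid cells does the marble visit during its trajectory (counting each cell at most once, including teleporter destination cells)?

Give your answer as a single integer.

Step 1: enter (8,6), '.' pass, move left to (8,5)
Step 2: enter (8,5), '.' pass, move left to (8,4)
Step 3: enter (8,4), '\' deflects left->up, move up to (7,4)
Step 4: enter (7,4), '.' pass, move up to (6,4)
Step 5: enter (6,4), '.' pass, move up to (5,4)
Step 6: enter (5,4), '.' pass, move up to (4,4)
Step 7: enter (4,4), '.' pass, move up to (3,4)
Step 8: enter (3,4), '.' pass, move up to (2,4)
Step 9: enter (2,4), '.' pass, move up to (1,4)
Step 10: enter (1,4), '.' pass, move up to (0,4)
Step 11: enter (0,4), '.' pass, move up to (-1,4)
Step 12: at (-1,4) — EXIT via top edge, pos 4
Distinct cells visited: 11 (path length 11)

Answer: 11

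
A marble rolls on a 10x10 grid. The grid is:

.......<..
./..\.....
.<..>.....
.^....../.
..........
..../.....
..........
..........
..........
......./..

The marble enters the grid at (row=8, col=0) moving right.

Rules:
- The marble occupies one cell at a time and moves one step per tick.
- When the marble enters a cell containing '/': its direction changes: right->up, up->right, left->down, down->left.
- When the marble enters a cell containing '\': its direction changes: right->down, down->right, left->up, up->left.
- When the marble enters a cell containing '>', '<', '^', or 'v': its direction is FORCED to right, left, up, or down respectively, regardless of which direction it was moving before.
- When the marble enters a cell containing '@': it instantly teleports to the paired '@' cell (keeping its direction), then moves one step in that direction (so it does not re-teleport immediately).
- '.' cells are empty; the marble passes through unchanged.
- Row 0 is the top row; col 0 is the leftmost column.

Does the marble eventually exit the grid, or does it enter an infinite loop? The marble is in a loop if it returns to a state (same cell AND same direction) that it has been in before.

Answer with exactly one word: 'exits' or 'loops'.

Step 1: enter (8,0), '.' pass, move right to (8,1)
Step 2: enter (8,1), '.' pass, move right to (8,2)
Step 3: enter (8,2), '.' pass, move right to (8,3)
Step 4: enter (8,3), '.' pass, move right to (8,4)
Step 5: enter (8,4), '.' pass, move right to (8,5)
Step 6: enter (8,5), '.' pass, move right to (8,6)
Step 7: enter (8,6), '.' pass, move right to (8,7)
Step 8: enter (8,7), '.' pass, move right to (8,8)
Step 9: enter (8,8), '.' pass, move right to (8,9)
Step 10: enter (8,9), '.' pass, move right to (8,10)
Step 11: at (8,10) — EXIT via right edge, pos 8

Answer: exits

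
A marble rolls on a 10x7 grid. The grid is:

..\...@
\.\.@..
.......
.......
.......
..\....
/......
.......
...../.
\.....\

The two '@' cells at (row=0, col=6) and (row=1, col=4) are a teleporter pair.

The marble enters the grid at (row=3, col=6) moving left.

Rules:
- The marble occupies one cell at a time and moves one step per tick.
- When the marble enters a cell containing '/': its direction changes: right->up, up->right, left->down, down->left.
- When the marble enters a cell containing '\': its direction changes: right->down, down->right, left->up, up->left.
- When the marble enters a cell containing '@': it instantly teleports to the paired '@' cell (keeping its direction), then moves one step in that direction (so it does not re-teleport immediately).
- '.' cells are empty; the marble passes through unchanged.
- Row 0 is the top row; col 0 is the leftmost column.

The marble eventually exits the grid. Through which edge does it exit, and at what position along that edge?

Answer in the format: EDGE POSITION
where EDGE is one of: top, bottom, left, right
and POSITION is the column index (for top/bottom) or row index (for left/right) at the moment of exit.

Answer: left 3

Derivation:
Step 1: enter (3,6), '.' pass, move left to (3,5)
Step 2: enter (3,5), '.' pass, move left to (3,4)
Step 3: enter (3,4), '.' pass, move left to (3,3)
Step 4: enter (3,3), '.' pass, move left to (3,2)
Step 5: enter (3,2), '.' pass, move left to (3,1)
Step 6: enter (3,1), '.' pass, move left to (3,0)
Step 7: enter (3,0), '.' pass, move left to (3,-1)
Step 8: at (3,-1) — EXIT via left edge, pos 3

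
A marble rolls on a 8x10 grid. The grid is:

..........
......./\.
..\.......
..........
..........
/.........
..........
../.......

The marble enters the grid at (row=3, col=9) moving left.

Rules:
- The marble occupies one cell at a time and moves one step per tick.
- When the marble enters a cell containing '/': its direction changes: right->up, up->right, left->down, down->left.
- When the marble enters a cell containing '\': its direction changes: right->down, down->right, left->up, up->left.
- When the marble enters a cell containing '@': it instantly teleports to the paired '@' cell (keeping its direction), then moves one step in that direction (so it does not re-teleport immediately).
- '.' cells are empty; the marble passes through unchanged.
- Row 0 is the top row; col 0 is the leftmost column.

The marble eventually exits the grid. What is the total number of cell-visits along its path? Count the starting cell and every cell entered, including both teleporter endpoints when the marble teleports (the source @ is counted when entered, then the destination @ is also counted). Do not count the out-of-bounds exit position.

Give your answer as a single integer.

Step 1: enter (3,9), '.' pass, move left to (3,8)
Step 2: enter (3,8), '.' pass, move left to (3,7)
Step 3: enter (3,7), '.' pass, move left to (3,6)
Step 4: enter (3,6), '.' pass, move left to (3,5)
Step 5: enter (3,5), '.' pass, move left to (3,4)
Step 6: enter (3,4), '.' pass, move left to (3,3)
Step 7: enter (3,3), '.' pass, move left to (3,2)
Step 8: enter (3,2), '.' pass, move left to (3,1)
Step 9: enter (3,1), '.' pass, move left to (3,0)
Step 10: enter (3,0), '.' pass, move left to (3,-1)
Step 11: at (3,-1) — EXIT via left edge, pos 3
Path length (cell visits): 10

Answer: 10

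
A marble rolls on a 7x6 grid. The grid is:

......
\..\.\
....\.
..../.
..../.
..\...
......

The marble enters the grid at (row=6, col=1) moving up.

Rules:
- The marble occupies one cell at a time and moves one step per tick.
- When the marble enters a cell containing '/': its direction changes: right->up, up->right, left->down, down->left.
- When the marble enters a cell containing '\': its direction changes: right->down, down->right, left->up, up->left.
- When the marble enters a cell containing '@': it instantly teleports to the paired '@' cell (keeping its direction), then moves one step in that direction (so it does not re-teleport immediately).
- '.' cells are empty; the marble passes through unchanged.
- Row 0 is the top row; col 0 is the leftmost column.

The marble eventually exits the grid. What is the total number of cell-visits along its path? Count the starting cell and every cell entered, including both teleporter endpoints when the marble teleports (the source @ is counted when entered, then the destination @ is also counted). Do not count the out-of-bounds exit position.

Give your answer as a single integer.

Step 1: enter (6,1), '.' pass, move up to (5,1)
Step 2: enter (5,1), '.' pass, move up to (4,1)
Step 3: enter (4,1), '.' pass, move up to (3,1)
Step 4: enter (3,1), '.' pass, move up to (2,1)
Step 5: enter (2,1), '.' pass, move up to (1,1)
Step 6: enter (1,1), '.' pass, move up to (0,1)
Step 7: enter (0,1), '.' pass, move up to (-1,1)
Step 8: at (-1,1) — EXIT via top edge, pos 1
Path length (cell visits): 7

Answer: 7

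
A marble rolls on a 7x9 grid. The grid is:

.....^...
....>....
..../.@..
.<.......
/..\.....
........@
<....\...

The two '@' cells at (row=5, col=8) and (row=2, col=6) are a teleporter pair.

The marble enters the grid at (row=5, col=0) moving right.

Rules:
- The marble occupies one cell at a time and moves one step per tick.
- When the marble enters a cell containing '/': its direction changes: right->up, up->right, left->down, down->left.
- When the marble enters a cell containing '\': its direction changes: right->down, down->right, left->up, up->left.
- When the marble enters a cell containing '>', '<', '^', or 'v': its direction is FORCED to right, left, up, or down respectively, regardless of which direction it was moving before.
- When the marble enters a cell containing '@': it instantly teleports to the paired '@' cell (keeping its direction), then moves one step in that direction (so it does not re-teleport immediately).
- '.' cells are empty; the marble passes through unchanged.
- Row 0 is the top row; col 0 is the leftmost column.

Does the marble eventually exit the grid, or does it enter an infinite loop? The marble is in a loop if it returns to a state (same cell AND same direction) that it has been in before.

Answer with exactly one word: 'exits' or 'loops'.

Answer: exits

Derivation:
Step 1: enter (5,0), '.' pass, move right to (5,1)
Step 2: enter (5,1), '.' pass, move right to (5,2)
Step 3: enter (5,2), '.' pass, move right to (5,3)
Step 4: enter (5,3), '.' pass, move right to (5,4)
Step 5: enter (5,4), '.' pass, move right to (5,5)
Step 6: enter (5,5), '.' pass, move right to (5,6)
Step 7: enter (5,6), '.' pass, move right to (5,7)
Step 8: enter (5,7), '.' pass, move right to (5,8)
Step 9: enter (5,8), '@' teleport (5,8)->(2,6), also enter (2,6), move right to (2,7)
Step 10: enter (2,7), '.' pass, move right to (2,8)
Step 11: enter (2,8), '.' pass, move right to (2,9)
Step 12: at (2,9) — EXIT via right edge, pos 2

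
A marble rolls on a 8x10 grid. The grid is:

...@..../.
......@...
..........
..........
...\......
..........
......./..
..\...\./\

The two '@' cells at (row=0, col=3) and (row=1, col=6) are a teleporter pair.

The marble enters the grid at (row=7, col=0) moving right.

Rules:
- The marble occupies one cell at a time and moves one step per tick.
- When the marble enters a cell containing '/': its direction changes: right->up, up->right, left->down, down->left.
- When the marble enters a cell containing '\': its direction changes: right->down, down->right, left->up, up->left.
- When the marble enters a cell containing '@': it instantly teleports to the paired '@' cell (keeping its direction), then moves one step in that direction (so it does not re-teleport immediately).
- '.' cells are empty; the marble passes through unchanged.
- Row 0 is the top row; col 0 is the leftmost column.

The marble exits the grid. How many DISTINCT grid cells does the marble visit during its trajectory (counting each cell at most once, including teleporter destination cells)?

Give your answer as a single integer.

Answer: 3

Derivation:
Step 1: enter (7,0), '.' pass, move right to (7,1)
Step 2: enter (7,1), '.' pass, move right to (7,2)
Step 3: enter (7,2), '\' deflects right->down, move down to (8,2)
Step 4: at (8,2) — EXIT via bottom edge, pos 2
Distinct cells visited: 3 (path length 3)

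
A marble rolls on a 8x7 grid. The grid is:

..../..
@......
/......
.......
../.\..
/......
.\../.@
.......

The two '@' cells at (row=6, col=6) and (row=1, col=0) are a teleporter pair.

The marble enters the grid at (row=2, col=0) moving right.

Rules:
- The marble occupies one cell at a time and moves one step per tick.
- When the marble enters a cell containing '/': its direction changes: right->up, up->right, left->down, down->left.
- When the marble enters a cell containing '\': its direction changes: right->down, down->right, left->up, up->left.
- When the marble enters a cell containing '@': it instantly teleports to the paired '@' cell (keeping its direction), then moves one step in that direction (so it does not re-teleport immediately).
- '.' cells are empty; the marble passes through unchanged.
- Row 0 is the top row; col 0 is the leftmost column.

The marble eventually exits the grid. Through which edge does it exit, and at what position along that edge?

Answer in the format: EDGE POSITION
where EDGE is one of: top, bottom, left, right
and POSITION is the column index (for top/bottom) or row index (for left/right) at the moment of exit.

Step 1: enter (2,0), '/' deflects right->up, move up to (1,0)
Step 2: enter (1,0), '@' teleport (1,0)->(6,6), also enter (6,6), move up to (5,6)
Step 3: enter (5,6), '.' pass, move up to (4,6)
Step 4: enter (4,6), '.' pass, move up to (3,6)
Step 5: enter (3,6), '.' pass, move up to (2,6)
Step 6: enter (2,6), '.' pass, move up to (1,6)
Step 7: enter (1,6), '.' pass, move up to (0,6)
Step 8: enter (0,6), '.' pass, move up to (-1,6)
Step 9: at (-1,6) — EXIT via top edge, pos 6

Answer: top 6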